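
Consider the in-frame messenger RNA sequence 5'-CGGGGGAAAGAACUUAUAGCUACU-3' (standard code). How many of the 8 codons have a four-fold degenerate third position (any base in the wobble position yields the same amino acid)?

5

Codon 1 CGG (Arg): third position 4-fold.
Codon 2 GGG (Gly): third position 4-fold.
Codon 3 AAA (Lys): third position 2-fold.
Codon 4 GAA (Glu): third position 2-fold.
Codon 5 CUU (Leu): third position 4-fold.
Codon 6 AUA (Ile): third position 3-fold.
Codon 7 GCU (Ala): third position 4-fold.
Codon 8 ACU (Thr): third position 4-fold.
Four-fold degenerate third positions: 5.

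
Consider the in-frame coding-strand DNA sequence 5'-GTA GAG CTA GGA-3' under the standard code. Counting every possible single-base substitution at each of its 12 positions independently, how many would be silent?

Codon 1 (GTA, Val): 3 synonymous substitutions.
Codon 2 (GAG, Glu): 1 synonymous substitution.
Codon 3 (CTA, Leu): 4 synonymous substitutions.
Codon 4 (GGA, Gly): 3 synonymous substitutions.
Total: 3 + 1 + 4 + 3 = 11.

11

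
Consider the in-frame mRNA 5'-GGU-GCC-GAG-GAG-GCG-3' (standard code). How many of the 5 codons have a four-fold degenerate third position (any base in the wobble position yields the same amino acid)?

Codon 1 GGU (Gly): third position 4-fold.
Codon 2 GCC (Ala): third position 4-fold.
Codon 3 GAG (Glu): third position 2-fold.
Codon 4 GAG (Glu): third position 2-fold.
Codon 5 GCG (Ala): third position 4-fold.
Four-fold degenerate third positions: 3.

3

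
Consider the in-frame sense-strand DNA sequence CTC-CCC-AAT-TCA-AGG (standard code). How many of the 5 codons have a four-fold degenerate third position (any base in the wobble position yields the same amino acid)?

3

Codon 1 CTC (Leu): third position 4-fold.
Codon 2 CCC (Pro): third position 4-fold.
Codon 3 AAT (Asn): third position 2-fold.
Codon 4 TCA (Ser): third position 4-fold.
Codon 5 AGG (Arg): third position 2-fold.
Four-fold degenerate third positions: 3.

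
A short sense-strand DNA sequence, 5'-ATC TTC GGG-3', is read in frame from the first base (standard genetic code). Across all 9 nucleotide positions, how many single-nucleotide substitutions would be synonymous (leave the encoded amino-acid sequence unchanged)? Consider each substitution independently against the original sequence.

Codon 1 (ATC, Ile): 2 synonymous substitutions.
Codon 2 (TTC, Phe): 1 synonymous substitution.
Codon 3 (GGG, Gly): 3 synonymous substitutions.
Total: 2 + 1 + 3 = 6.

6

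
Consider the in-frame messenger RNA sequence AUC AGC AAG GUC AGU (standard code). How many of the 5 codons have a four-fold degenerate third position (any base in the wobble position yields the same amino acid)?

Codon 1 AUC (Ile): third position 3-fold.
Codon 2 AGC (Ser): third position 2-fold.
Codon 3 AAG (Lys): third position 2-fold.
Codon 4 GUC (Val): third position 4-fold.
Codon 5 AGU (Ser): third position 2-fold.
Four-fold degenerate third positions: 1.

1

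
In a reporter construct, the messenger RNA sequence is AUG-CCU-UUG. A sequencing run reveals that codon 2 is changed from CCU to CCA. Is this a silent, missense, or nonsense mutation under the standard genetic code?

Position 6 falls in codon 2: CCU → Pro.
After the substitution the codon is CCA → Pro.
Both encode Pro, so the change is synonymous.

silent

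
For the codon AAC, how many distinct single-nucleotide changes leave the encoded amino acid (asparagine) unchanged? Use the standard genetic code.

1

Position 1: none → 0 synonymous.
Position 2: none → 0 synonymous.
Position 3: AAT → 1 synonymous.
Total: 0 + 0 + 1 = 1.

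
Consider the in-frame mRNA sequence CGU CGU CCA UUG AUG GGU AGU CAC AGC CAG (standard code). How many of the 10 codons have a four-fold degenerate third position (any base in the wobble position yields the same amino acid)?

Codon 1 CGU (Arg): third position 4-fold.
Codon 2 CGU (Arg): third position 4-fold.
Codon 3 CCA (Pro): third position 4-fold.
Codon 4 UUG (Leu): third position 2-fold.
Codon 5 AUG (Met): third position 1-fold.
Codon 6 GGU (Gly): third position 4-fold.
Codon 7 AGU (Ser): third position 2-fold.
Codon 8 CAC (His): third position 2-fold.
Codon 9 AGC (Ser): third position 2-fold.
Codon 10 CAG (Gln): third position 2-fold.
Four-fold degenerate third positions: 4.

4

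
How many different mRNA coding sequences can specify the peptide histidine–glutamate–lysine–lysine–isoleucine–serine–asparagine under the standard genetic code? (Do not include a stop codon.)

576

His: 2 codons.
Glu: 2 codons.
Lys: 2 codons.
Lys: 2 codons.
Ile: 3 codons.
Ser: 6 codons.
Asn: 2 codons.
2 × 2 × 2 × 2 × 3 × 6 × 2 = 576.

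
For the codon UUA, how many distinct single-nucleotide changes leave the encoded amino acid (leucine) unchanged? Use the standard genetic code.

2

Position 1: CUA → 1 synonymous.
Position 2: none → 0 synonymous.
Position 3: UUG → 1 synonymous.
Total: 1 + 0 + 1 = 2.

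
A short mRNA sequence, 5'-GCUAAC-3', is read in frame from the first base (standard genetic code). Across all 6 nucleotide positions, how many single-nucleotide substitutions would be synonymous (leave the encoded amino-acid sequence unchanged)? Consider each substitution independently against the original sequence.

Codon 1 (GCU, Ala): 3 synonymous substitutions.
Codon 2 (AAC, Asn): 1 synonymous substitution.
Total: 3 + 1 = 4.

4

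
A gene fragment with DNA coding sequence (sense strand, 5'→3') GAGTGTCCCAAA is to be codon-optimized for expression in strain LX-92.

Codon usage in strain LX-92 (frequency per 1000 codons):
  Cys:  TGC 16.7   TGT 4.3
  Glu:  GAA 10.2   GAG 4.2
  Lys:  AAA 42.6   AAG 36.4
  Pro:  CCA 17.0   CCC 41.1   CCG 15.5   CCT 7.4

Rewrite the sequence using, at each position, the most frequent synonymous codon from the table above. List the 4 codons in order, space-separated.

GAA TGC CCC AAA

Codon 1 (Glu): best is GAA at 10.2.
Codon 2 (Cys): best is TGC at 16.7.
Codon 3 (Pro): best is CCC at 41.1.
Codon 4 (Lys): best is AAA at 42.6.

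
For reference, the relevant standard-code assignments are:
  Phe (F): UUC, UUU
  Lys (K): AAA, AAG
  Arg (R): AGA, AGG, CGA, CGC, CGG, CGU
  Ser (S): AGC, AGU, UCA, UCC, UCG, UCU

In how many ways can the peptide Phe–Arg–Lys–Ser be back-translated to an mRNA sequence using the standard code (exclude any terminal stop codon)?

144

Phe: 2 codons.
Arg: 6 codons.
Lys: 2 codons.
Ser: 6 codons.
2 × 6 × 2 × 6 = 144.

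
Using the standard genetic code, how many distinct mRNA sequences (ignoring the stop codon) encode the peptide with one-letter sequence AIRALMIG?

Ala: 4 codons.
Ile: 3 codons.
Arg: 6 codons.
Ala: 4 codons.
Leu: 6 codons.
Met: 1 codon.
Ile: 3 codons.
Gly: 4 codons.
4 × 3 × 6 × 4 × 6 × 1 × 3 × 4 = 20736.

20736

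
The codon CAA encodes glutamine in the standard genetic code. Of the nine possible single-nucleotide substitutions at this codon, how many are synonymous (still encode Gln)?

1

Position 1: none → 0 synonymous.
Position 2: none → 0 synonymous.
Position 3: CAG → 1 synonymous.
Total: 0 + 0 + 1 = 1.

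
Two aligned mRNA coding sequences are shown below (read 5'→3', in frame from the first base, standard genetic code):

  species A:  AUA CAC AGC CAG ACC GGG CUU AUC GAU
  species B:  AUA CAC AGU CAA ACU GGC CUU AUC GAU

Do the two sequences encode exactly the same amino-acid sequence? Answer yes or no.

Codon 1: AUA Ile / AUA Ile — identical.
Codon 2: CAC His / CAC His — identical.
Codon 3: AGC Ser / AGU Ser — synonymous.
Codon 4: CAG Gln / CAA Gln — synonymous.
Codon 5: ACC Thr / ACU Thr — synonymous.
Codon 6: GGG Gly / GGC Gly — synonymous.
Codon 7: CUU Leu / CUU Leu — identical.
Codon 8: AUC Ile / AUC Ile — identical.
Codon 9: GAU Asp / GAU Asp — identical.
Nonsynonymous differences: 0 → same protein.

yes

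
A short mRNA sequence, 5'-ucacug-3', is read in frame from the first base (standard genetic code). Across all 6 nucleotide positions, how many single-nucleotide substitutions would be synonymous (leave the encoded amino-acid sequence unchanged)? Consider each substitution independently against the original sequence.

Codon 1 (UCA, Ser): 3 synonymous substitutions.
Codon 2 (CUG, Leu): 4 synonymous substitutions.
Total: 3 + 4 = 7.

7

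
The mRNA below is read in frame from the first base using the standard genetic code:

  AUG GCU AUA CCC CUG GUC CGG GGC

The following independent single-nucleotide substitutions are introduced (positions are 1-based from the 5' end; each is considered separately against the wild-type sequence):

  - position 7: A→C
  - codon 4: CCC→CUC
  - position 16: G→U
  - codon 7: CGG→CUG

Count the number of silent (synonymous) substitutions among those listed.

0

Codon 3: AUA (Ile) → CUA (Leu) — missense.
Codon 4: CCC (Pro) → CUC (Leu) — missense.
Codon 6: GUC (Val) → UUC (Phe) — missense.
Codon 7: CGG (Arg) → CUG (Leu) — missense.
Synonymous: 0 of 4.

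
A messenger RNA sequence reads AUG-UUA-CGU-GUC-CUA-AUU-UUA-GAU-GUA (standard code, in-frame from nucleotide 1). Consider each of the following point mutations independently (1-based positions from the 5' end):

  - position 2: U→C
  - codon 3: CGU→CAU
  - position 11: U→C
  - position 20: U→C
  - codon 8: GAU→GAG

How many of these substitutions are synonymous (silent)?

Codon 1: AUG (Met) → ACG (Thr) — missense.
Codon 3: CGU (Arg) → CAU (His) — missense.
Codon 4: GUC (Val) → GCC (Ala) — missense.
Codon 7: UUA (Leu) → UCA (Ser) — missense.
Codon 8: GAU (Asp) → GAG (Glu) — missense.
Synonymous: 0 of 5.

0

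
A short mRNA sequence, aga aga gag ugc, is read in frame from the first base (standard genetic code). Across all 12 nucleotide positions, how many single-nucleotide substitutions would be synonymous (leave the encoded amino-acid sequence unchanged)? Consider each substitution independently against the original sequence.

6

Codon 1 (AGA, Arg): 2 synonymous substitutions.
Codon 2 (AGA, Arg): 2 synonymous substitutions.
Codon 3 (GAG, Glu): 1 synonymous substitution.
Codon 4 (UGC, Cys): 1 synonymous substitution.
Total: 2 + 2 + 1 + 1 = 6.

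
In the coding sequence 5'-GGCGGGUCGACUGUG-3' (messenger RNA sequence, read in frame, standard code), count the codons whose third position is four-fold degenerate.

Codon 1 GGC (Gly): third position 4-fold.
Codon 2 GGG (Gly): third position 4-fold.
Codon 3 UCG (Ser): third position 4-fold.
Codon 4 ACU (Thr): third position 4-fold.
Codon 5 GUG (Val): third position 4-fold.
Four-fold degenerate third positions: 5.

5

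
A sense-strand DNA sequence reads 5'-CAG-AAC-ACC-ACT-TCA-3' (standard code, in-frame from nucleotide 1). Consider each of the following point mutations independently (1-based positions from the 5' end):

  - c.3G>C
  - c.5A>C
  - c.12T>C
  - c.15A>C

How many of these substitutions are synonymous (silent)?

2

Codon 1: CAG (Gln) → CAC (His) — missense.
Codon 2: AAC (Asn) → ACC (Thr) — missense.
Codon 4: ACT (Thr) → ACC (Thr) — synonymous.
Codon 5: TCA (Ser) → TCC (Ser) — synonymous.
Synonymous: 2 of 4.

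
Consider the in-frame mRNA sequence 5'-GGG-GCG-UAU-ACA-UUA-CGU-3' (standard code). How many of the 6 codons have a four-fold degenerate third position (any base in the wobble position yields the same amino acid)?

4

Codon 1 GGG (Gly): third position 4-fold.
Codon 2 GCG (Ala): third position 4-fold.
Codon 3 UAU (Tyr): third position 2-fold.
Codon 4 ACA (Thr): third position 4-fold.
Codon 5 UUA (Leu): third position 2-fold.
Codon 6 CGU (Arg): third position 4-fold.
Four-fold degenerate third positions: 4.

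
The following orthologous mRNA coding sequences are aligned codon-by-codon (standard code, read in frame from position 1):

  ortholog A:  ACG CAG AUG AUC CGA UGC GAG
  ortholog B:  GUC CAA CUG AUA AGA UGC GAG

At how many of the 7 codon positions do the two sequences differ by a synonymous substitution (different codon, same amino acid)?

3

Codon 1: ACG Thr / GUC Val — nonsynonymous.
Codon 2: CAG Gln / CAA Gln — synonymous.
Codon 3: AUG Met / CUG Leu — nonsynonymous.
Codon 4: AUC Ile / AUA Ile — synonymous.
Codon 5: CGA Arg / AGA Arg — synonymous.
Codon 6: UGC Cys / UGC Cys — identical.
Codon 7: GAG Glu / GAG Glu — identical.
Synonymous differences: 3.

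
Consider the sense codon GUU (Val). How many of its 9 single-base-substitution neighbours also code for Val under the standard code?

Position 1: none → 0 synonymous.
Position 2: none → 0 synonymous.
Position 3: GUC, GUA, GUG → 3 synonymous.
Total: 0 + 0 + 3 = 3.

3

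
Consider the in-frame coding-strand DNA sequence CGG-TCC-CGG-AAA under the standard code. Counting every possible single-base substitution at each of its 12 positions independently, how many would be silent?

Codon 1 (CGG, Arg): 4 synonymous substitutions.
Codon 2 (TCC, Ser): 3 synonymous substitutions.
Codon 3 (CGG, Arg): 4 synonymous substitutions.
Codon 4 (AAA, Lys): 1 synonymous substitution.
Total: 4 + 3 + 4 + 1 = 12.

12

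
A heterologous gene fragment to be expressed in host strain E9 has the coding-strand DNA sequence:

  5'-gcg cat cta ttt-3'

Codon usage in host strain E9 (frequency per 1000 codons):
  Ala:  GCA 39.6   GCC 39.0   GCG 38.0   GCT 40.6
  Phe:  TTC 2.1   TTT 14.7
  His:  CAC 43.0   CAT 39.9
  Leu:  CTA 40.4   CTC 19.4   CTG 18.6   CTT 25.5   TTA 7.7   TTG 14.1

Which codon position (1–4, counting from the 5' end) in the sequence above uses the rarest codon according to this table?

4

Codon 1 GCG (Ala): 38.0 per 1000.
Codon 2 CAT (His): 39.9 per 1000.
Codon 3 CTA (Leu): 40.4 per 1000.
Codon 4 TTT (Phe): 14.7 per 1000.
Lowest frequency is 14.7 at codon 4.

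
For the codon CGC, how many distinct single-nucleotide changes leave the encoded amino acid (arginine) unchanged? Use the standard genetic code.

Position 1: none → 0 synonymous.
Position 2: none → 0 synonymous.
Position 3: CGU, CGA, CGG → 3 synonymous.
Total: 0 + 0 + 3 = 3.

3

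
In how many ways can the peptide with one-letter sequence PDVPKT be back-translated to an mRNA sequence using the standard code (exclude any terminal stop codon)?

1024

Pro: 4 codons.
Asp: 2 codons.
Val: 4 codons.
Pro: 4 codons.
Lys: 2 codons.
Thr: 4 codons.
4 × 2 × 4 × 4 × 2 × 4 = 1024.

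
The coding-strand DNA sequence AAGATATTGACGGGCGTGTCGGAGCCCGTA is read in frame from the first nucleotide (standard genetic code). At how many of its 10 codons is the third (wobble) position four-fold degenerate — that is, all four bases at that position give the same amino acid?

6

Codon 1 AAG (Lys): third position 2-fold.
Codon 2 ATA (Ile): third position 3-fold.
Codon 3 TTG (Leu): third position 2-fold.
Codon 4 ACG (Thr): third position 4-fold.
Codon 5 GGC (Gly): third position 4-fold.
Codon 6 GTG (Val): third position 4-fold.
Codon 7 TCG (Ser): third position 4-fold.
Codon 8 GAG (Glu): third position 2-fold.
Codon 9 CCC (Pro): third position 4-fold.
Codon 10 GTA (Val): third position 4-fold.
Four-fold degenerate third positions: 6.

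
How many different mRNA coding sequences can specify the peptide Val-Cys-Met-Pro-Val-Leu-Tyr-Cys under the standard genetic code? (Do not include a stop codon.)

3072

Val: 4 codons.
Cys: 2 codons.
Met: 1 codon.
Pro: 4 codons.
Val: 4 codons.
Leu: 6 codons.
Tyr: 2 codons.
Cys: 2 codons.
4 × 2 × 1 × 4 × 4 × 6 × 2 × 2 = 3072.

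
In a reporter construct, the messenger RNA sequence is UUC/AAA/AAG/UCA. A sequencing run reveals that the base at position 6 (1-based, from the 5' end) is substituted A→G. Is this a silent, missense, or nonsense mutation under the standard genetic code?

silent

Position 6 falls in codon 2: AAA → Lys.
After the substitution the codon is AAG → Lys.
Both encode Lys, so the change is synonymous.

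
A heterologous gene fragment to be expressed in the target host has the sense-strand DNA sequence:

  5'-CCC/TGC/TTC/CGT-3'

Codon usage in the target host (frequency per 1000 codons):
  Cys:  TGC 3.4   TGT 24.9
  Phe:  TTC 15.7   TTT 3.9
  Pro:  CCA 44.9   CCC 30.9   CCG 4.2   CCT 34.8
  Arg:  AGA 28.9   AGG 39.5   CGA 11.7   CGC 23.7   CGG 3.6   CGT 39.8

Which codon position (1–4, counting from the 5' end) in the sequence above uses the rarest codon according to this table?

Codon 1 CCC (Pro): 30.9 per 1000.
Codon 2 TGC (Cys): 3.4 per 1000.
Codon 3 TTC (Phe): 15.7 per 1000.
Codon 4 CGT (Arg): 39.8 per 1000.
Lowest frequency is 3.4 at codon 2.

2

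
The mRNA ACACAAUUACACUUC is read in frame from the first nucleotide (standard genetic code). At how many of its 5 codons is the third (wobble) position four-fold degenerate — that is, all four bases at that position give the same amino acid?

1

Codon 1 ACA (Thr): third position 4-fold.
Codon 2 CAA (Gln): third position 2-fold.
Codon 3 UUA (Leu): third position 2-fold.
Codon 4 CAC (His): third position 2-fold.
Codon 5 UUC (Phe): third position 2-fold.
Four-fold degenerate third positions: 1.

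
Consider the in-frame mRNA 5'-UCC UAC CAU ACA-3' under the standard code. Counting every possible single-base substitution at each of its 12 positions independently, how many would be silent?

8

Codon 1 (UCC, Ser): 3 synonymous substitutions.
Codon 2 (UAC, Tyr): 1 synonymous substitution.
Codon 3 (CAU, His): 1 synonymous substitution.
Codon 4 (ACA, Thr): 3 synonymous substitutions.
Total: 3 + 1 + 1 + 3 = 8.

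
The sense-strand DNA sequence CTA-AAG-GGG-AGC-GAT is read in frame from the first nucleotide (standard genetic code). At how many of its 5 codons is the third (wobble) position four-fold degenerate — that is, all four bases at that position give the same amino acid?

2

Codon 1 CTA (Leu): third position 4-fold.
Codon 2 AAG (Lys): third position 2-fold.
Codon 3 GGG (Gly): third position 4-fold.
Codon 4 AGC (Ser): third position 2-fold.
Codon 5 GAT (Asp): third position 2-fold.
Four-fold degenerate third positions: 2.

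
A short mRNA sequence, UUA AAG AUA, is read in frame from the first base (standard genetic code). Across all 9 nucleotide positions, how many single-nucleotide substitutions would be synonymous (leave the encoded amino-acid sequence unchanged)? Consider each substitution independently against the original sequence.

5

Codon 1 (UUA, Leu): 2 synonymous substitutions.
Codon 2 (AAG, Lys): 1 synonymous substitution.
Codon 3 (AUA, Ile): 2 synonymous substitutions.
Total: 2 + 1 + 2 = 5.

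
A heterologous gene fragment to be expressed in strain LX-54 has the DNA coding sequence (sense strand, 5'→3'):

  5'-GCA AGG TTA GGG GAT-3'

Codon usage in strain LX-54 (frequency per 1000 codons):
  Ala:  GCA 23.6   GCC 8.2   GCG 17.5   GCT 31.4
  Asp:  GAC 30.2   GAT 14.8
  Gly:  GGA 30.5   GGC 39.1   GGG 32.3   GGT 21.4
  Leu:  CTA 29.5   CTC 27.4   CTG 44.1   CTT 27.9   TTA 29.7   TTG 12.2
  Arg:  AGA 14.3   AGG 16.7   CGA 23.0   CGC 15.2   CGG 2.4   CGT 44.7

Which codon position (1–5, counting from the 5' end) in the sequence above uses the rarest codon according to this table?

5

Codon 1 GCA (Ala): 23.6 per 1000.
Codon 2 AGG (Arg): 16.7 per 1000.
Codon 3 TTA (Leu): 29.7 per 1000.
Codon 4 GGG (Gly): 32.3 per 1000.
Codon 5 GAT (Asp): 14.8 per 1000.
Lowest frequency is 14.8 at codon 5.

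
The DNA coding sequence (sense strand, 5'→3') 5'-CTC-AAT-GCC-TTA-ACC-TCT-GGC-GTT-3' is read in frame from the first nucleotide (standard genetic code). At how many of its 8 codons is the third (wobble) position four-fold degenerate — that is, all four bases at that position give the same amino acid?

Codon 1 CTC (Leu): third position 4-fold.
Codon 2 AAT (Asn): third position 2-fold.
Codon 3 GCC (Ala): third position 4-fold.
Codon 4 TTA (Leu): third position 2-fold.
Codon 5 ACC (Thr): third position 4-fold.
Codon 6 TCT (Ser): third position 4-fold.
Codon 7 GGC (Gly): third position 4-fold.
Codon 8 GTT (Val): third position 4-fold.
Four-fold degenerate third positions: 6.

6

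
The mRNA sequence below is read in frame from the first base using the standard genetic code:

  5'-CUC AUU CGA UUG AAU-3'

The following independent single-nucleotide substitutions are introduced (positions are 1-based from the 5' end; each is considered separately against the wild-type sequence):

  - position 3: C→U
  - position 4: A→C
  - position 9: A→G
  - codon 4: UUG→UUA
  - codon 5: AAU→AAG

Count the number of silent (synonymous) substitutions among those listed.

Codon 1: CUC (Leu) → CUU (Leu) — synonymous.
Codon 2: AUU (Ile) → CUU (Leu) — missense.
Codon 3: CGA (Arg) → CGG (Arg) — synonymous.
Codon 4: UUG (Leu) → UUA (Leu) — synonymous.
Codon 5: AAU (Asn) → AAG (Lys) — missense.
Synonymous: 3 of 5.

3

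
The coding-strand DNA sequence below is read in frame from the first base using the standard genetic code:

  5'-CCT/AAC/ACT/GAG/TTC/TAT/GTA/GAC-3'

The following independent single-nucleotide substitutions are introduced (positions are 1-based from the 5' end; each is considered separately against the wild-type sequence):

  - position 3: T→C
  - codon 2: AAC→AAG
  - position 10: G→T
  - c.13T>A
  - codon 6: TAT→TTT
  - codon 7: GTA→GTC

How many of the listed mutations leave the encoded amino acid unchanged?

Codon 1: CCT (Pro) → CCC (Pro) — synonymous.
Codon 2: AAC (Asn) → AAG (Lys) — missense.
Codon 4: GAG (Glu) → TAG (Stop) — nonsense.
Codon 5: TTC (Phe) → ATC (Ile) — missense.
Codon 6: TAT (Tyr) → TTT (Phe) — missense.
Codon 7: GTA (Val) → GTC (Val) — synonymous.
Synonymous: 2 of 6.

2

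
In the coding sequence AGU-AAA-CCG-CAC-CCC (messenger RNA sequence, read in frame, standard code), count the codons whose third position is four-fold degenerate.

2

Codon 1 AGU (Ser): third position 2-fold.
Codon 2 AAA (Lys): third position 2-fold.
Codon 3 CCG (Pro): third position 4-fold.
Codon 4 CAC (His): third position 2-fold.
Codon 5 CCC (Pro): third position 4-fold.
Four-fold degenerate third positions: 2.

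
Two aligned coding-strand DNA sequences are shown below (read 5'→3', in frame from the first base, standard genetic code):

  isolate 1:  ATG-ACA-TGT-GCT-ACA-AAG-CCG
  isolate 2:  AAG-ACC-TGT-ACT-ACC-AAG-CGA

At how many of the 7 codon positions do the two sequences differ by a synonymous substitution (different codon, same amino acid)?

2

Codon 1: ATG Met / AAG Lys — nonsynonymous.
Codon 2: ACA Thr / ACC Thr — synonymous.
Codon 3: TGT Cys / TGT Cys — identical.
Codon 4: GCT Ala / ACT Thr — nonsynonymous.
Codon 5: ACA Thr / ACC Thr — synonymous.
Codon 6: AAG Lys / AAG Lys — identical.
Codon 7: CCG Pro / CGA Arg — nonsynonymous.
Synonymous differences: 2.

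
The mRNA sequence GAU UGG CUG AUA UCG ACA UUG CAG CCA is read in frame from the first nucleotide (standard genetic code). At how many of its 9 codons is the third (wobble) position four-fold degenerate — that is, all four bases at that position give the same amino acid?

Codon 1 GAU (Asp): third position 2-fold.
Codon 2 UGG (Trp): third position 1-fold.
Codon 3 CUG (Leu): third position 4-fold.
Codon 4 AUA (Ile): third position 3-fold.
Codon 5 UCG (Ser): third position 4-fold.
Codon 6 ACA (Thr): third position 4-fold.
Codon 7 UUG (Leu): third position 2-fold.
Codon 8 CAG (Gln): third position 2-fold.
Codon 9 CCA (Pro): third position 4-fold.
Four-fold degenerate third positions: 4.

4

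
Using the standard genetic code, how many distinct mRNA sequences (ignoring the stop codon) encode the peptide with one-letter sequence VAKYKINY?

1536

Val: 4 codons.
Ala: 4 codons.
Lys: 2 codons.
Tyr: 2 codons.
Lys: 2 codons.
Ile: 3 codons.
Asn: 2 codons.
Tyr: 2 codons.
4 × 4 × 2 × 2 × 2 × 3 × 2 × 2 = 1536.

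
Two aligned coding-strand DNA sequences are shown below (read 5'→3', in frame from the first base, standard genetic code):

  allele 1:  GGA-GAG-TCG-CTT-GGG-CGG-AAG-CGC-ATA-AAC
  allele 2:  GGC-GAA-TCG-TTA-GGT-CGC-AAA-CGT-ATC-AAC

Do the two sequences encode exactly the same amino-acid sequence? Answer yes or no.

Codon 1: GGA Gly / GGC Gly — synonymous.
Codon 2: GAG Glu / GAA Glu — synonymous.
Codon 3: TCG Ser / TCG Ser — identical.
Codon 4: CTT Leu / TTA Leu — synonymous.
Codon 5: GGG Gly / GGT Gly — synonymous.
Codon 6: CGG Arg / CGC Arg — synonymous.
Codon 7: AAG Lys / AAA Lys — synonymous.
Codon 8: CGC Arg / CGT Arg — synonymous.
Codon 9: ATA Ile / ATC Ile — synonymous.
Codon 10: AAC Asn / AAC Asn — identical.
Nonsynonymous differences: 0 → same protein.

yes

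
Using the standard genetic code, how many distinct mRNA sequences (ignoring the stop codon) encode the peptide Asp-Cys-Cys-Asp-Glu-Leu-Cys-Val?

Asp: 2 codons.
Cys: 2 codons.
Cys: 2 codons.
Asp: 2 codons.
Glu: 2 codons.
Leu: 6 codons.
Cys: 2 codons.
Val: 4 codons.
2 × 2 × 2 × 2 × 2 × 6 × 2 × 4 = 1536.

1536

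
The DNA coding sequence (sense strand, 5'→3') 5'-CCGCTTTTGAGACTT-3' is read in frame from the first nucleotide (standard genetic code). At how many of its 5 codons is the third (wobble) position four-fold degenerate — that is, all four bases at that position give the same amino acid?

Codon 1 CCG (Pro): third position 4-fold.
Codon 2 CTT (Leu): third position 4-fold.
Codon 3 TTG (Leu): third position 2-fold.
Codon 4 AGA (Arg): third position 2-fold.
Codon 5 CTT (Leu): third position 4-fold.
Four-fold degenerate third positions: 3.

3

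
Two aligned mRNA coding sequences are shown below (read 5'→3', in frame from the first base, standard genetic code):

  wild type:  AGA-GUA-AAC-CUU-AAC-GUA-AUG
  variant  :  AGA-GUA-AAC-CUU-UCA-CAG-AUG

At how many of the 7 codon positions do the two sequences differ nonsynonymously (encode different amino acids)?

2

Codon 1: AGA Arg / AGA Arg — identical.
Codon 2: GUA Val / GUA Val — identical.
Codon 3: AAC Asn / AAC Asn — identical.
Codon 4: CUU Leu / CUU Leu — identical.
Codon 5: AAC Asn / UCA Ser — nonsynonymous.
Codon 6: GUA Val / CAG Gln — nonsynonymous.
Codon 7: AUG Met / AUG Met — identical.
Nonsynonymous differences: 2.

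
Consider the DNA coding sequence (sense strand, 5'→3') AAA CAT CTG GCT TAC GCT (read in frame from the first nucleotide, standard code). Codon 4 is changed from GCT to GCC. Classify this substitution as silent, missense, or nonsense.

Position 12 falls in codon 4: GCT → Ala.
After the substitution the codon is GCC → Ala.
Both encode Ala, so the change is synonymous.

silent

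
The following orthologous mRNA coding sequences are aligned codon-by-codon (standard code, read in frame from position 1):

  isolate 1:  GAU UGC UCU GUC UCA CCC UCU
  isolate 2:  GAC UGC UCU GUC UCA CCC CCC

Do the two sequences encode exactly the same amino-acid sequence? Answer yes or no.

Codon 1: GAU Asp / GAC Asp — synonymous.
Codon 2: UGC Cys / UGC Cys — identical.
Codon 3: UCU Ser / UCU Ser — identical.
Codon 4: GUC Val / GUC Val — identical.
Codon 5: UCA Ser / UCA Ser — identical.
Codon 6: CCC Pro / CCC Pro — identical.
Codon 7: UCU Ser / CCC Pro — nonsynonymous.
Nonsynonymous differences: 1 → different protein.

no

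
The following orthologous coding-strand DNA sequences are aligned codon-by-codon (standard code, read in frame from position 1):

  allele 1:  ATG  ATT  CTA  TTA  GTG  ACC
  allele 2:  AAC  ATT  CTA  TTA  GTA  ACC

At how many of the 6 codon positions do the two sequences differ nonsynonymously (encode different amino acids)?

Codon 1: ATG Met / AAC Asn — nonsynonymous.
Codon 2: ATT Ile / ATT Ile — identical.
Codon 3: CTA Leu / CTA Leu — identical.
Codon 4: TTA Leu / TTA Leu — identical.
Codon 5: GTG Val / GTA Val — synonymous.
Codon 6: ACC Thr / ACC Thr — identical.
Nonsynonymous differences: 1.

1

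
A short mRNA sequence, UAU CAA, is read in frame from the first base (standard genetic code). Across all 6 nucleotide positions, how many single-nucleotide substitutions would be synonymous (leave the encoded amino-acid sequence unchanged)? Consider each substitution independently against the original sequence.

2

Codon 1 (UAU, Tyr): 1 synonymous substitution.
Codon 2 (CAA, Gln): 1 synonymous substitution.
Total: 1 + 1 = 2.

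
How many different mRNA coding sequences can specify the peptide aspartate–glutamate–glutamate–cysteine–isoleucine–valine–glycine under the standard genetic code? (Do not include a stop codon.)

768

Asp: 2 codons.
Glu: 2 codons.
Glu: 2 codons.
Cys: 2 codons.
Ile: 3 codons.
Val: 4 codons.
Gly: 4 codons.
2 × 2 × 2 × 2 × 3 × 4 × 4 = 768.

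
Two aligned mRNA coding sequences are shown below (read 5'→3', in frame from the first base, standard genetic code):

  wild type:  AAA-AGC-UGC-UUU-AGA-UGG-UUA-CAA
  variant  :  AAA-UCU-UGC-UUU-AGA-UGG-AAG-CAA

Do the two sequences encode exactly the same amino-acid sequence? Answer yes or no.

no

Codon 1: AAA Lys / AAA Lys — identical.
Codon 2: AGC Ser / UCU Ser — synonymous.
Codon 3: UGC Cys / UGC Cys — identical.
Codon 4: UUU Phe / UUU Phe — identical.
Codon 5: AGA Arg / AGA Arg — identical.
Codon 6: UGG Trp / UGG Trp — identical.
Codon 7: UUA Leu / AAG Lys — nonsynonymous.
Codon 8: CAA Gln / CAA Gln — identical.
Nonsynonymous differences: 1 → different protein.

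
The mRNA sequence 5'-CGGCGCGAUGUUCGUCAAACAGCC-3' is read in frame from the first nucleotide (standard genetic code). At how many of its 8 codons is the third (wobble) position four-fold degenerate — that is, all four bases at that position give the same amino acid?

6

Codon 1 CGG (Arg): third position 4-fold.
Codon 2 CGC (Arg): third position 4-fold.
Codon 3 GAU (Asp): third position 2-fold.
Codon 4 GUU (Val): third position 4-fold.
Codon 5 CGU (Arg): third position 4-fold.
Codon 6 CAA (Gln): third position 2-fold.
Codon 7 ACA (Thr): third position 4-fold.
Codon 8 GCC (Ala): third position 4-fold.
Four-fold degenerate third positions: 6.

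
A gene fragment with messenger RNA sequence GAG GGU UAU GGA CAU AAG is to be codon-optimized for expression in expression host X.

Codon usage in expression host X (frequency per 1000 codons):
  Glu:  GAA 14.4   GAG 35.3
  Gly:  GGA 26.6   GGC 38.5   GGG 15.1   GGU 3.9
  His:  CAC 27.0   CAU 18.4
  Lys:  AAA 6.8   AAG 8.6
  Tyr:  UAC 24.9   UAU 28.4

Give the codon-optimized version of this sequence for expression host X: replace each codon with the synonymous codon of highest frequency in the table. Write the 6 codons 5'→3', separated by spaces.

GAG GGC UAU GGC CAC AAG

Codon 1 (Glu): best is GAG at 35.3.
Codon 2 (Gly): best is GGC at 38.5.
Codon 3 (Tyr): best is UAU at 28.4.
Codon 4 (Gly): best is GGC at 38.5.
Codon 5 (His): best is CAC at 27.0.
Codon 6 (Lys): best is AAG at 8.6.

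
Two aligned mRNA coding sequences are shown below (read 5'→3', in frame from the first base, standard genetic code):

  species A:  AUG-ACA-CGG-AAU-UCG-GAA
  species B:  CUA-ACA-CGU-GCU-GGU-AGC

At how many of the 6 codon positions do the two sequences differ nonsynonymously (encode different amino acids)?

4

Codon 1: AUG Met / CUA Leu — nonsynonymous.
Codon 2: ACA Thr / ACA Thr — identical.
Codon 3: CGG Arg / CGU Arg — synonymous.
Codon 4: AAU Asn / GCU Ala — nonsynonymous.
Codon 5: UCG Ser / GGU Gly — nonsynonymous.
Codon 6: GAA Glu / AGC Ser — nonsynonymous.
Nonsynonymous differences: 4.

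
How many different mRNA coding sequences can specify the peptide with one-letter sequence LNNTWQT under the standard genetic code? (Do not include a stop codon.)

768

Leu: 6 codons.
Asn: 2 codons.
Asn: 2 codons.
Thr: 4 codons.
Trp: 1 codon.
Gln: 2 codons.
Thr: 4 codons.
6 × 2 × 2 × 4 × 1 × 2 × 4 = 768.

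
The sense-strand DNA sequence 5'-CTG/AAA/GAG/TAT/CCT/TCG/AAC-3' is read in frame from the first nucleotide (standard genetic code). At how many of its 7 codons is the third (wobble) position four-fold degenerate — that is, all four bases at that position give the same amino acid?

Codon 1 CTG (Leu): third position 4-fold.
Codon 2 AAA (Lys): third position 2-fold.
Codon 3 GAG (Glu): third position 2-fold.
Codon 4 TAT (Tyr): third position 2-fold.
Codon 5 CCT (Pro): third position 4-fold.
Codon 6 TCG (Ser): third position 4-fold.
Codon 7 AAC (Asn): third position 2-fold.
Four-fold degenerate third positions: 3.

3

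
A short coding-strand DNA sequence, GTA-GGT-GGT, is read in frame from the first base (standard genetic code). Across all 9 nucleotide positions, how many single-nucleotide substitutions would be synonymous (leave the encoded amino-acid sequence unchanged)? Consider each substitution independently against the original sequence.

9

Codon 1 (GTA, Val): 3 synonymous substitutions.
Codon 2 (GGT, Gly): 3 synonymous substitutions.
Codon 3 (GGT, Gly): 3 synonymous substitutions.
Total: 3 + 3 + 3 = 9.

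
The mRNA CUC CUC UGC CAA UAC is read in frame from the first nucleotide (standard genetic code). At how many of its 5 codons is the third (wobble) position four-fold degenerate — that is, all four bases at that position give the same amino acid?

Codon 1 CUC (Leu): third position 4-fold.
Codon 2 CUC (Leu): third position 4-fold.
Codon 3 UGC (Cys): third position 2-fold.
Codon 4 CAA (Gln): third position 2-fold.
Codon 5 UAC (Tyr): third position 2-fold.
Four-fold degenerate third positions: 2.

2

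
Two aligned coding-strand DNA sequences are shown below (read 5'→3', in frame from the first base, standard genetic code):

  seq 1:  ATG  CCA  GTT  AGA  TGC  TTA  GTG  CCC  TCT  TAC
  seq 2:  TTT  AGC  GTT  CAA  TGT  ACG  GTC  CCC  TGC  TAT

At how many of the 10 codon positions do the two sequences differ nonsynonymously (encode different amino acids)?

Codon 1: ATG Met / TTT Phe — nonsynonymous.
Codon 2: CCA Pro / AGC Ser — nonsynonymous.
Codon 3: GTT Val / GTT Val — identical.
Codon 4: AGA Arg / CAA Gln — nonsynonymous.
Codon 5: TGC Cys / TGT Cys — synonymous.
Codon 6: TTA Leu / ACG Thr — nonsynonymous.
Codon 7: GTG Val / GTC Val — synonymous.
Codon 8: CCC Pro / CCC Pro — identical.
Codon 9: TCT Ser / TGC Cys — nonsynonymous.
Codon 10: TAC Tyr / TAT Tyr — synonymous.
Nonsynonymous differences: 5.

5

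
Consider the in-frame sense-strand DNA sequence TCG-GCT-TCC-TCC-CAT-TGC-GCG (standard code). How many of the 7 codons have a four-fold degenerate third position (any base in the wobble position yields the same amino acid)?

5

Codon 1 TCG (Ser): third position 4-fold.
Codon 2 GCT (Ala): third position 4-fold.
Codon 3 TCC (Ser): third position 4-fold.
Codon 4 TCC (Ser): third position 4-fold.
Codon 5 CAT (His): third position 2-fold.
Codon 6 TGC (Cys): third position 2-fold.
Codon 7 GCG (Ala): third position 4-fold.
Four-fold degenerate third positions: 5.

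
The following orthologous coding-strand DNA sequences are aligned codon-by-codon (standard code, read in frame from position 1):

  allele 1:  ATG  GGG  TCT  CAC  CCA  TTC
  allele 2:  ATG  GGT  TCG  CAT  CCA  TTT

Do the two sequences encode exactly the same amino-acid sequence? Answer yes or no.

yes

Codon 1: ATG Met / ATG Met — identical.
Codon 2: GGG Gly / GGT Gly — synonymous.
Codon 3: TCT Ser / TCG Ser — synonymous.
Codon 4: CAC His / CAT His — synonymous.
Codon 5: CCA Pro / CCA Pro — identical.
Codon 6: TTC Phe / TTT Phe — synonymous.
Nonsynonymous differences: 0 → same protein.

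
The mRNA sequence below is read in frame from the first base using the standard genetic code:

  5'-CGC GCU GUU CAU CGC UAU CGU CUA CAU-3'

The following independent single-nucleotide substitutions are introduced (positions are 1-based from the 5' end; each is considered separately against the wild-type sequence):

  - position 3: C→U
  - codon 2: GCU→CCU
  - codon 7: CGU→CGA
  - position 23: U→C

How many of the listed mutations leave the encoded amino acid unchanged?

2

Codon 1: CGC (Arg) → CGU (Arg) — synonymous.
Codon 2: GCU (Ala) → CCU (Pro) — missense.
Codon 7: CGU (Arg) → CGA (Arg) — synonymous.
Codon 8: CUA (Leu) → CCA (Pro) — missense.
Synonymous: 2 of 4.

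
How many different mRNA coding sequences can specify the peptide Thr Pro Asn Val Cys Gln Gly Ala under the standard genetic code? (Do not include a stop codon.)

Thr: 4 codons.
Pro: 4 codons.
Asn: 2 codons.
Val: 4 codons.
Cys: 2 codons.
Gln: 2 codons.
Gly: 4 codons.
Ala: 4 codons.
4 × 4 × 2 × 4 × 2 × 2 × 4 × 4 = 8192.

8192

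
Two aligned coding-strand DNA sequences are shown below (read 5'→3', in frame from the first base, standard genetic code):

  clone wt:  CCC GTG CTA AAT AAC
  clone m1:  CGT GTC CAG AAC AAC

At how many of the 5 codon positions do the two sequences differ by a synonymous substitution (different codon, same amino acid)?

Codon 1: CCC Pro / CGT Arg — nonsynonymous.
Codon 2: GTG Val / GTC Val — synonymous.
Codon 3: CTA Leu / CAG Gln — nonsynonymous.
Codon 4: AAT Asn / AAC Asn — synonymous.
Codon 5: AAC Asn / AAC Asn — identical.
Synonymous differences: 2.

2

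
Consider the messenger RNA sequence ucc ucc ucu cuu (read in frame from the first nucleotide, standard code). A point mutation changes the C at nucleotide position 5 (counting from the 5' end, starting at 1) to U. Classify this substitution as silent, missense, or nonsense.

missense

Position 5 falls in codon 2: UCC → Ser.
After the substitution the codon is UUC → Phe.
Ser ≠ Phe, so this is a missense mutation.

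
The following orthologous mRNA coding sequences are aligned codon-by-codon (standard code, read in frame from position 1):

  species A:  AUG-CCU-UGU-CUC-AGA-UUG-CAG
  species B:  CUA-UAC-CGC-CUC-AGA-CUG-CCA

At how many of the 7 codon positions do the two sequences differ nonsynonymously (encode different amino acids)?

4

Codon 1: AUG Met / CUA Leu — nonsynonymous.
Codon 2: CCU Pro / UAC Tyr — nonsynonymous.
Codon 3: UGU Cys / CGC Arg — nonsynonymous.
Codon 4: CUC Leu / CUC Leu — identical.
Codon 5: AGA Arg / AGA Arg — identical.
Codon 6: UUG Leu / CUG Leu — synonymous.
Codon 7: CAG Gln / CCA Pro — nonsynonymous.
Nonsynonymous differences: 4.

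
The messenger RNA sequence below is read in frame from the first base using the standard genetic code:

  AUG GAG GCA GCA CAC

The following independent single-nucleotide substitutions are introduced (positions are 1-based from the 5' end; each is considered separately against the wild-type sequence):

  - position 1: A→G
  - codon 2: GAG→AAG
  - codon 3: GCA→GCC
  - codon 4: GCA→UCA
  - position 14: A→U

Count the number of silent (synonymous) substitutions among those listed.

1

Codon 1: AUG (Met) → GUG (Val) — missense.
Codon 2: GAG (Glu) → AAG (Lys) — missense.
Codon 3: GCA (Ala) → GCC (Ala) — synonymous.
Codon 4: GCA (Ala) → UCA (Ser) — missense.
Codon 5: CAC (His) → CUC (Leu) — missense.
Synonymous: 1 of 5.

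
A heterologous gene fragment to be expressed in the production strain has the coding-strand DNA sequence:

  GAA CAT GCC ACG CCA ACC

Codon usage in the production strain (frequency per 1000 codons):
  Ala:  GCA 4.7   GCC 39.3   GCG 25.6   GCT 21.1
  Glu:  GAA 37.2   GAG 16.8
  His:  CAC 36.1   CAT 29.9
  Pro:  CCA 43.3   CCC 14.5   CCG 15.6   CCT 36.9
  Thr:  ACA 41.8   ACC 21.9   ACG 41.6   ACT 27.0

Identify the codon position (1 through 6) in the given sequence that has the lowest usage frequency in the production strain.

6

Codon 1 GAA (Glu): 37.2 per 1000.
Codon 2 CAT (His): 29.9 per 1000.
Codon 3 GCC (Ala): 39.3 per 1000.
Codon 4 ACG (Thr): 41.6 per 1000.
Codon 5 CCA (Pro): 43.3 per 1000.
Codon 6 ACC (Thr): 21.9 per 1000.
Lowest frequency is 21.9 at codon 6.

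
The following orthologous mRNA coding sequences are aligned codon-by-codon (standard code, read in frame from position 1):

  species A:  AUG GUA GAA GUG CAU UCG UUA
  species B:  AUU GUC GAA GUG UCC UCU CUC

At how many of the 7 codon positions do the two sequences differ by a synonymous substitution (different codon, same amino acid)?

Codon 1: AUG Met / AUU Ile — nonsynonymous.
Codon 2: GUA Val / GUC Val — synonymous.
Codon 3: GAA Glu / GAA Glu — identical.
Codon 4: GUG Val / GUG Val — identical.
Codon 5: CAU His / UCC Ser — nonsynonymous.
Codon 6: UCG Ser / UCU Ser — synonymous.
Codon 7: UUA Leu / CUC Leu — synonymous.
Synonymous differences: 3.

3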